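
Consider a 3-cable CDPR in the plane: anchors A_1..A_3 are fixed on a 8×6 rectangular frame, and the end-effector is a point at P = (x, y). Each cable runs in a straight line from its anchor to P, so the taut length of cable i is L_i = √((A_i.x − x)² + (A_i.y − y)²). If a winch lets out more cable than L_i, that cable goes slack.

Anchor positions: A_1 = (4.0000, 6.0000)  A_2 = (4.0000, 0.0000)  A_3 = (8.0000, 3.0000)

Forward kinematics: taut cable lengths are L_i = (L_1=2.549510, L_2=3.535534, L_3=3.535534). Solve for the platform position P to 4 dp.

circle eqns → linear via eq_j − eq_1; set q_j = A_j·A_j − L_j²
q_1 = 16.0000+36.0000−6.5000 = 45.5000
0.0000·x + 12.0000·y = q_1−q_2 = 42.0000
-8.0000·x + 6.0000·y = q_1−q_3 = -15.0000
solve first two rows → x=4.5000, y=3.5000

(4.5000, 3.5000)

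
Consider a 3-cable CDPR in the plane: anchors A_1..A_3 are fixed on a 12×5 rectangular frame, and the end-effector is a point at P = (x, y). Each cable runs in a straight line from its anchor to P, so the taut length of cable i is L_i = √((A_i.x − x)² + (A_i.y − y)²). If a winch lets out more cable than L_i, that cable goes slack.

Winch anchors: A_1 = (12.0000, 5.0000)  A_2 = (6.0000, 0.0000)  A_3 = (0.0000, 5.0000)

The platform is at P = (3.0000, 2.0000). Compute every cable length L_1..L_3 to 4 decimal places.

(9.4868, 3.6056, 4.2426)

L_1 = √((12.0000−3.0000)² + (5.0000−2.0000)²) = 9.4868
L_2 = √((6.0000−3.0000)² + (0.0000−2.0000)²) = 3.6056
L_3 = √((0.0000−3.0000)² + (5.0000−2.0000)²) = 4.2426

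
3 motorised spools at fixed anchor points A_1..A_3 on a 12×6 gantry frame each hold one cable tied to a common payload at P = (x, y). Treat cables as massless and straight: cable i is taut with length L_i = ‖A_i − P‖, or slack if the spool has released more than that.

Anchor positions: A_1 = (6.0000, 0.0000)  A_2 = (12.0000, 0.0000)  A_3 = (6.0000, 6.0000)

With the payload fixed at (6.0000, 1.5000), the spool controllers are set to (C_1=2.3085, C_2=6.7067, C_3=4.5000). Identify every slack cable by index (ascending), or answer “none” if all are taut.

1, 2

i=1: geometric 1.5000 vs commanded 2.3085 ⇒ slack
i=2: geometric 6.1847 vs commanded 6.7067 ⇒ slack
i=3: geometric 4.5000 vs commanded 4.5000 ⇒ taut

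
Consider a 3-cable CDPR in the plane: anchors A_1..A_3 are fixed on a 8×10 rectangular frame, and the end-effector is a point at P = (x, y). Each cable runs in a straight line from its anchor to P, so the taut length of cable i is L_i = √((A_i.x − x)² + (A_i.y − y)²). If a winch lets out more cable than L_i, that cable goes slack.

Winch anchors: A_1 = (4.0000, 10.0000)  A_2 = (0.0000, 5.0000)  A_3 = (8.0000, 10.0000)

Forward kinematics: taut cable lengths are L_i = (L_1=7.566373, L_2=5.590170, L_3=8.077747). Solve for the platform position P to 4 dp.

(5.0000, 2.5000)

each cable: (A_i−P)·(A_i−P) = L_i²; let q_i = ‖A_i‖²−L_i²
q_1 = 16.0000+100.0000−57.2500 = 58.7500
row 1: 8.0000x + 10.0000y = 65.0000  (q_2=-6.2500)
row 2: -8.0000x + 0.0000y = -40.0000  (q_3=98.7500)
Cramer on rows 1–2 → x = 5.0000, y = 2.5000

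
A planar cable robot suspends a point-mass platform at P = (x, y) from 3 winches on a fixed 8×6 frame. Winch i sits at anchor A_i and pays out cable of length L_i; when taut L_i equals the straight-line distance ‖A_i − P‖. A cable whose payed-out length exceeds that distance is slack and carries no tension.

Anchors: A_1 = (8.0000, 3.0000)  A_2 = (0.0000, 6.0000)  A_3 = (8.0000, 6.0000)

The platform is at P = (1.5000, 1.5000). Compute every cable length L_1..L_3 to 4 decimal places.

(6.6708, 4.7434, 7.9057)

L_1: Δ = A_1−P = (6.5000, 1.5000) → ‖Δ‖ = √44.5000 = 6.6708
L_2: Δ = A_2−P = (-1.5000, 4.5000) → ‖Δ‖ = √22.5000 = 4.7434
L_3: Δ = A_3−P = (6.5000, 4.5000) → ‖Δ‖ = √62.5000 = 7.9057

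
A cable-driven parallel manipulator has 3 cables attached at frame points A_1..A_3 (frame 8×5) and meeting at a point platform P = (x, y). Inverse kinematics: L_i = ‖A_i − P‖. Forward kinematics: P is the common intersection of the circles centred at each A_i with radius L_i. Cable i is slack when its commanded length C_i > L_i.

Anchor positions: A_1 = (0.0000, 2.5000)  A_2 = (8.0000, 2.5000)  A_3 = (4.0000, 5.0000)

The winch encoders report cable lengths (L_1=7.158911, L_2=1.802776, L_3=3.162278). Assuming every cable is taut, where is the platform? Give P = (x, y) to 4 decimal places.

circle eqns → linear via eq_j − eq_1; set q_j = A_j·A_j − L_j²
q_1 = 0.0000+6.2500−51.2500 = -45.0000
-16.0000·x + 0.0000·y = q_1−q_2 = -112.0000
-8.0000·x − 5.0000·y = q_1−q_3 = -76.0000
solve first two rows → x=7.0000, y=4.0000

(7.0000, 4.0000)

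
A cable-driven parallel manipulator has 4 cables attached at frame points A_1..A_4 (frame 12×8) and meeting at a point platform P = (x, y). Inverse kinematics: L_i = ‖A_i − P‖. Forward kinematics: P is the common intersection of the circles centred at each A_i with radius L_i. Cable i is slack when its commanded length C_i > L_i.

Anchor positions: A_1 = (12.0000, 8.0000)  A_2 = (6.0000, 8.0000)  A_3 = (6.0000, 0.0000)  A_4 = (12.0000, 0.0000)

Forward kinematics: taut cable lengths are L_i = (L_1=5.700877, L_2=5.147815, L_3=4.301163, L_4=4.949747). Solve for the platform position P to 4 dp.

(8.5000, 3.5000)

each cable: (A_i−P)·(A_i−P) = L_i²; let k_i = ‖A_i‖²−L_i²
k_1 = 144.0000+64.0000−32.5000 = 175.5000
row 1: 12.0000x + 0.0000y = 102.0000  (k_2=73.5000)
row 2: 12.0000x + 16.0000y = 158.0000  (k_3=17.5000)
row 3: 0.0000x + 16.0000y = 56.0000  (k_4=119.5000)
Cramer on rows 1–2 → x = 8.5000, y = 3.5000
check cable 4: ‖A_4−P‖² = 24.5000 ≈ L_4² = 24.5000 ✓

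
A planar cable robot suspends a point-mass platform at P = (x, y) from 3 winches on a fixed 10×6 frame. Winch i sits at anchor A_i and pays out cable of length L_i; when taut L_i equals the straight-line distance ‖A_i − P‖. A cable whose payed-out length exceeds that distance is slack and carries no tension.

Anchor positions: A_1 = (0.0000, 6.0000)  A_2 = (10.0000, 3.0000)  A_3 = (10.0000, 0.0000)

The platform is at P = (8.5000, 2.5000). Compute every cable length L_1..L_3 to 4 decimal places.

L_1 = √((0.0000−8.5000)² + (6.0000−2.5000)²) = 9.1924
L_2 = √((10.0000−8.5000)² + (3.0000−2.5000)²) = 1.5811
L_3 = √((10.0000−8.5000)² + (0.0000−2.5000)²) = 2.9155

(9.1924, 1.5811, 2.9155)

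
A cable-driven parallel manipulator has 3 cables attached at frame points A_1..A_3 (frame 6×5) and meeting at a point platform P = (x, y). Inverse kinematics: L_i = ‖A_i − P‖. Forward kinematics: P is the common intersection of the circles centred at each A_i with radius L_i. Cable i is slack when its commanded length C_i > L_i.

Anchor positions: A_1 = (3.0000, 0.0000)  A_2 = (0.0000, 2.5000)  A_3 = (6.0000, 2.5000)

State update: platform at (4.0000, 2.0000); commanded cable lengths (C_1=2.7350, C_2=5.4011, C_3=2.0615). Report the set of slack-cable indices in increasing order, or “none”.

1, 2

cable 1: √((-1.0000)²+(-2.0000)²)=2.2361, C_1=2.7350: slack
cable 2: √((-4.0000)²+(0.5000)²)=4.0311, C_2=5.4011: slack
cable 3: √((2.0000)²+(0.5000)²)=2.0616, C_3=2.0615: taut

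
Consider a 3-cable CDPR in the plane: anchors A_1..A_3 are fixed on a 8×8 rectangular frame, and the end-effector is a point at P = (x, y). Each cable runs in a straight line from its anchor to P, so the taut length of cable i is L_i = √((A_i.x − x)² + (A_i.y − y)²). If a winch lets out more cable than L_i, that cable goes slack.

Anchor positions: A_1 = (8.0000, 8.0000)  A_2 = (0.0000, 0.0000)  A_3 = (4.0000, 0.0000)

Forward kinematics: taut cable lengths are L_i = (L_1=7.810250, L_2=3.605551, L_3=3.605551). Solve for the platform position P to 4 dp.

each cable: (A_i−P)·(A_i−P) = L_i²; let k_i = ‖A_i‖²−L_i²
k_1 = 64.0000+64.0000−61.0000 = 67.0000
row 1: 16.0000x + 16.0000y = 80.0000  (k_2=-13.0000)
row 2: 8.0000x + 16.0000y = 64.0000  (k_3=3.0000)
Cramer on rows 1–2 → x = 2.0000, y = 3.0000

(2.0000, 3.0000)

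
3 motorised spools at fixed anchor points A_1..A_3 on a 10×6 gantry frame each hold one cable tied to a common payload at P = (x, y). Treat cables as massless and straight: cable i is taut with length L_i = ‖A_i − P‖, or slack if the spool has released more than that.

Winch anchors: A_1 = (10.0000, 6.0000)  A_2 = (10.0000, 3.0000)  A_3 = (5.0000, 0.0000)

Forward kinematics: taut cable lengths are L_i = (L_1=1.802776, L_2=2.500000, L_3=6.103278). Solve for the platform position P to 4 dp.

(8.5000, 5.0000)

each cable: (A_i−P)·(A_i−P) = L_i²; let c_i = ‖A_i‖²−L_i²
c_1 = 100.0000+36.0000−3.2500 = 132.7500
row 1: 0.0000x + 6.0000y = 30.0000  (c_2=102.7500)
row 2: 10.0000x + 12.0000y = 145.0000  (c_3=-12.2500)
Cramer on rows 1–2 → x = 8.5000, y = 5.0000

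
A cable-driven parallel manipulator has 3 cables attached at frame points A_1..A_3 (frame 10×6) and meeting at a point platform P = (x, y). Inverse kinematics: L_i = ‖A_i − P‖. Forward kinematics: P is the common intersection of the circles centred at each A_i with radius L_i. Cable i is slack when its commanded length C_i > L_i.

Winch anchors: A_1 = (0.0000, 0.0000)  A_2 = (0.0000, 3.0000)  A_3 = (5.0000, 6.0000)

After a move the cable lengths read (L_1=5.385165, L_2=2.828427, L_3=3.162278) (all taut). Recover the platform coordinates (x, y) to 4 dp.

circle eqns → linear via eq_j − eq_1; set c_j = A_j·A_j − L_j²
c_1 = 0.0000+0.0000−29.0000 = -29.0000
0.0000·x − 6.0000·y = c_1−c_2 = -30.0000
-10.0000·x − 12.0000·y = c_1−c_3 = -80.0000
solve first two rows → x=2.0000, y=5.0000

(2.0000, 5.0000)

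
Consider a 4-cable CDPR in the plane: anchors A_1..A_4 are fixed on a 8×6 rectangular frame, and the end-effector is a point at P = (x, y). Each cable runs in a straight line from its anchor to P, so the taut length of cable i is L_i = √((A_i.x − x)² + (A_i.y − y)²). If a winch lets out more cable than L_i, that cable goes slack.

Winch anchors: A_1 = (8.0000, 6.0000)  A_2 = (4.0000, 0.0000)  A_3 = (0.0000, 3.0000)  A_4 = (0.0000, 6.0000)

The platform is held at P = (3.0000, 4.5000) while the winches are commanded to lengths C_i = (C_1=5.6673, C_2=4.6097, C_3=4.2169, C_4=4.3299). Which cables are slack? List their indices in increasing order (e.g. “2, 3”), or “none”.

1, 3, 4

cable 1: √((5.0000)²+(1.5000)²)=5.2202, C_1=5.6673: slack
cable 2: √((1.0000)²+(-4.5000)²)=4.6098, C_2=4.6097: taut
cable 3: √((-3.0000)²+(-1.5000)²)=3.3541, C_3=4.2169: slack
cable 4: √((-3.0000)²+(1.5000)²)=3.3541, C_4=4.3299: slack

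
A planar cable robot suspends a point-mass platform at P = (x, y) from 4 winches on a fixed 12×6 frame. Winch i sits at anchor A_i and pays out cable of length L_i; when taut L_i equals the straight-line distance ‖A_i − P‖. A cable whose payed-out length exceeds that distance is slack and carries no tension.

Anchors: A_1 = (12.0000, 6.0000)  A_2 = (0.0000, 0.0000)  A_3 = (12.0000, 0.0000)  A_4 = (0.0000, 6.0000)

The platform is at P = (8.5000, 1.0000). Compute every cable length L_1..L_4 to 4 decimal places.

(6.1033, 8.5586, 3.6401, 9.8615)

cable 1: Δx=3.5000, Δy=5.0000; L_1 = √(Δx²+Δy²) = 6.1033
cable 2: Δx=-8.5000, Δy=-1.0000; L_2 = √(Δx²+Δy²) = 8.5586
cable 3: Δx=3.5000, Δy=-1.0000; L_3 = √(Δx²+Δy²) = 3.6401
cable 4: Δx=-8.5000, Δy=5.0000; L_4 = √(Δx²+Δy²) = 9.8615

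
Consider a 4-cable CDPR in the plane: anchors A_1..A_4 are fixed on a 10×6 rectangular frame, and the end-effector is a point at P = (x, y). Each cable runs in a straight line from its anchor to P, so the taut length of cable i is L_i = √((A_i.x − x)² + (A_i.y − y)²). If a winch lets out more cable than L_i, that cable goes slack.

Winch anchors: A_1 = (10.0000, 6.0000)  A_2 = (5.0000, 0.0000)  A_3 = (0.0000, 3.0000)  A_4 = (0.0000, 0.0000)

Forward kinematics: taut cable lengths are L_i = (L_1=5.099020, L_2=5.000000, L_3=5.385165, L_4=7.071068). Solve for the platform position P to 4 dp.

(5.0000, 5.0000)

each cable: (A_i−P)·(A_i−P) = L_i²; let q_i = ‖A_i‖²−L_i²
q_1 = 100.0000+36.0000−26.0000 = 110.0000
row 1: 10.0000x + 12.0000y = 110.0000  (q_2=0.0000)
row 2: 20.0000x + 6.0000y = 130.0000  (q_3=-20.0000)
row 3: 20.0000x + 12.0000y = 160.0000  (q_4=-50.0000)
Cramer on rows 1–2 → x = 5.0000, y = 5.0000
check cable 4: ‖A_4−P‖² = 50.0000 ≈ L_4² = 50.0000 ✓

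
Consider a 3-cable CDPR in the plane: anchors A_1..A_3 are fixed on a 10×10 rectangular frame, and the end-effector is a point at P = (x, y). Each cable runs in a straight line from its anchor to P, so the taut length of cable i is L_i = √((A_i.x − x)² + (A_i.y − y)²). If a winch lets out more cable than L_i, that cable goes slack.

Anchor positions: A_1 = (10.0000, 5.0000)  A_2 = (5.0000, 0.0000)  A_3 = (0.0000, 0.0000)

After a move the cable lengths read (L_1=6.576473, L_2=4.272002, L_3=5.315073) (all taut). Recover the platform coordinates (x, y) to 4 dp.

each cable: (A_i−P)·(A_i−P) = L_i²; let q_i = ‖A_i‖²−L_i²
q_1 = 100.0000+25.0000−43.2500 = 81.7500
row 1: 10.0000x + 10.0000y = 75.0000  (q_2=6.7500)
row 2: 20.0000x + 10.0000y = 110.0000  (q_3=-28.2500)
Cramer on rows 1–2 → x = 3.5000, y = 4.0000

(3.5000, 4.0000)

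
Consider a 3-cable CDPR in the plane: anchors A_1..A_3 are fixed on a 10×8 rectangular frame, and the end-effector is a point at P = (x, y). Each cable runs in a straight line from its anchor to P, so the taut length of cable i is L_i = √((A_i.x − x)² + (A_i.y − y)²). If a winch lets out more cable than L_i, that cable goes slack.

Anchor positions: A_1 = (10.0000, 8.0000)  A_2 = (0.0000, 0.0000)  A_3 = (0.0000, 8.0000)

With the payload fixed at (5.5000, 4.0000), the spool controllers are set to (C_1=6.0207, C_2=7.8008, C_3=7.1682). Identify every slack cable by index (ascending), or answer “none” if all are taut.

2, 3

cable 1: L_1 = ‖A_1−P‖ = 6.0208;  C_1 = 6.0207 → taut
cable 2: L_2 = ‖A_2−P‖ = 6.8007;  C_2 = 7.8008 → slack
cable 3: L_3 = ‖A_3−P‖ = 6.8007;  C_3 = 7.1682 → slack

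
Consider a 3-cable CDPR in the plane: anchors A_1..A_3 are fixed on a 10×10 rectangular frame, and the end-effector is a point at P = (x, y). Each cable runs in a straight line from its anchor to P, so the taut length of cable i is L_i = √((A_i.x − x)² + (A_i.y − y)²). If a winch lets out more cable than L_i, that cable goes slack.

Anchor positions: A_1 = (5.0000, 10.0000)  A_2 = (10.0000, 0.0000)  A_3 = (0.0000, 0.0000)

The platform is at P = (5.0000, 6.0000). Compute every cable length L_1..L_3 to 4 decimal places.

(4.0000, 7.8102, 7.8102)

L_1: Δ = A_1−P = (0.0000, 4.0000) → ‖Δ‖ = √16.0000 = 4.0000
L_2: Δ = A_2−P = (5.0000, -6.0000) → ‖Δ‖ = √61.0000 = 7.8102
L_3: Δ = A_3−P = (-5.0000, -6.0000) → ‖Δ‖ = √61.0000 = 7.8102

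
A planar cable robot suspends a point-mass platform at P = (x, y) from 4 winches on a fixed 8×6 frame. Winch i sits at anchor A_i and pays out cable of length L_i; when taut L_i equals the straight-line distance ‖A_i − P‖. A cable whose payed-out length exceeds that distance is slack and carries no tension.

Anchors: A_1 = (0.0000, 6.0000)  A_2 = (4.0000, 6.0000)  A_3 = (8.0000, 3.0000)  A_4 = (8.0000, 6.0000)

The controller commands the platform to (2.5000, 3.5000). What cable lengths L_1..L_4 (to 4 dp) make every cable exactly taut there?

(3.5355, 2.9155, 5.5227, 6.0415)

L_1: Δ = A_1−P = (-2.5000, 2.5000) → ‖Δ‖ = √12.5000 = 3.5355
L_2: Δ = A_2−P = (1.5000, 2.5000) → ‖Δ‖ = √8.5000 = 2.9155
L_3: Δ = A_3−P = (5.5000, -0.5000) → ‖Δ‖ = √30.5000 = 5.5227
L_4: Δ = A_4−P = (5.5000, 2.5000) → ‖Δ‖ = √36.5000 = 6.0415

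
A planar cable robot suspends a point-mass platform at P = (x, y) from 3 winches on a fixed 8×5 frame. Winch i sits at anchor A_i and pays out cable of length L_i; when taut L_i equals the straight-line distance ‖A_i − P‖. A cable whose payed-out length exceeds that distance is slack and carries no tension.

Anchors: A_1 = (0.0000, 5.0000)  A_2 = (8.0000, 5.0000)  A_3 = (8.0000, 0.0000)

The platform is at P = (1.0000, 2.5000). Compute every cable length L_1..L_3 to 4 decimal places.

L_1: Δ = A_1−P = (-1.0000, 2.5000) → ‖Δ‖ = √7.2500 = 2.6926
L_2: Δ = A_2−P = (7.0000, 2.5000) → ‖Δ‖ = √55.2500 = 7.4330
L_3: Δ = A_3−P = (7.0000, -2.5000) → ‖Δ‖ = √55.2500 = 7.4330

(2.6926, 7.4330, 7.4330)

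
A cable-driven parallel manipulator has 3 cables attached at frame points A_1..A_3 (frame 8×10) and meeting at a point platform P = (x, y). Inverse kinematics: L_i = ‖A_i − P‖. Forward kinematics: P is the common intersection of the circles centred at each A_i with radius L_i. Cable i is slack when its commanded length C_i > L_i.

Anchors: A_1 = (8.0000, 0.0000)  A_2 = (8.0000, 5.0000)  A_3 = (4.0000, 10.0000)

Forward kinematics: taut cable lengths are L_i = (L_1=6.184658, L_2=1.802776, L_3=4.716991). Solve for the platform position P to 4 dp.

each cable: (A_i−P)·(A_i−P) = L_i²; let k_i = ‖A_i‖²−L_i²
k_1 = 64.0000+0.0000−38.2500 = 25.7500
row 1: 0.0000x − 10.0000y = -60.0000  (k_2=85.7500)
row 2: 8.0000x − 20.0000y = -68.0000  (k_3=93.7500)
Cramer on rows 1–2 → x = 6.5000, y = 6.0000

(6.5000, 6.0000)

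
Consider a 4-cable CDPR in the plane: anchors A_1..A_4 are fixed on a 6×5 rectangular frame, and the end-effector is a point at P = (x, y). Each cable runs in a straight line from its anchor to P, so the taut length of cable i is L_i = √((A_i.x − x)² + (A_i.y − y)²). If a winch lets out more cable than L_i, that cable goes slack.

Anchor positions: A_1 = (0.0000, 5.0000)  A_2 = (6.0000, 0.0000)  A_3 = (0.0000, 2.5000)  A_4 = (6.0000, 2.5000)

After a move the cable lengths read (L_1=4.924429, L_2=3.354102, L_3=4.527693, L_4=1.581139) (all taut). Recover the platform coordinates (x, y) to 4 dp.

(4.5000, 3.0000)

expand ‖A_i−P‖²=L_i² and subtract eq 1 (c_i ≔ ‖A_i‖²−L_i²)
c_1 = 0.0000+25.0000−24.2500 = 0.7500
eq1−eq2 → [-12.0000  10.0000]·P = -24.0000
eq1−eq3 → [0.0000  5.0000]·P = 15.0000
eq1−eq4 → [-12.0000  5.0000]·P = -39.0000
2×2 solve → P = (4.5000, 3.0000)
check cable 4: ‖A_4−P‖² = 2.5000 ≈ L_4² = 2.5000 ✓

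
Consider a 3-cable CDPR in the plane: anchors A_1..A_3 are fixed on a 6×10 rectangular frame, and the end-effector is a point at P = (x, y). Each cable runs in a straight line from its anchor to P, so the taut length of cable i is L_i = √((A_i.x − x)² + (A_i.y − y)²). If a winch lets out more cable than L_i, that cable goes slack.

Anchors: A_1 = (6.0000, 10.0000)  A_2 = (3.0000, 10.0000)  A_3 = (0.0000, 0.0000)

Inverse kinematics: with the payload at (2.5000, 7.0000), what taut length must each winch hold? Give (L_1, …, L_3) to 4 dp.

L_1 = √((6.0000−2.5000)² + (10.0000−7.0000)²) = 4.6098
L_2 = √((3.0000−2.5000)² + (10.0000−7.0000)²) = 3.0414
L_3 = √((0.0000−2.5000)² + (0.0000−7.0000)²) = 7.4330

(4.6098, 3.0414, 7.4330)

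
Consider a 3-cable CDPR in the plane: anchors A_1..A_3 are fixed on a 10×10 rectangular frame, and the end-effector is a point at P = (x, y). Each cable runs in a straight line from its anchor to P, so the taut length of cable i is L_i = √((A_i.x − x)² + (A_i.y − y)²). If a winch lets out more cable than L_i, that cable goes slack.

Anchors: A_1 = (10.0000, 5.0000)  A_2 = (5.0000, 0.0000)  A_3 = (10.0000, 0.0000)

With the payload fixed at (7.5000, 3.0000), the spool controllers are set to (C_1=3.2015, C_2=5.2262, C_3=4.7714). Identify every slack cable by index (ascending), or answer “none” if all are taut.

2, 3

cable 1: √((2.5000)²+(2.0000)²)=3.2016, C_1=3.2015: taut
cable 2: √((-2.5000)²+(-3.0000)²)=3.9051, C_2=5.2262: slack
cable 3: √((2.5000)²+(-3.0000)²)=3.9051, C_3=4.7714: slack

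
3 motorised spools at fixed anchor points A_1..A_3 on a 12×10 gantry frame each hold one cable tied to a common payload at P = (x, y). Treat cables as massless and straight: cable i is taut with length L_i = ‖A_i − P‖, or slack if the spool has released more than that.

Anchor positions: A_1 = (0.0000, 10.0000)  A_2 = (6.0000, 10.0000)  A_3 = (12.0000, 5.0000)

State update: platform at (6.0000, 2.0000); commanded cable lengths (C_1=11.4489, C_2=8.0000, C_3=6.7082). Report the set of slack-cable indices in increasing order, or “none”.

i=1: geometric 10.0000 vs commanded 11.4489 ⇒ slack
i=2: geometric 8.0000 vs commanded 8.0000 ⇒ taut
i=3: geometric 6.7082 vs commanded 6.7082 ⇒ taut

1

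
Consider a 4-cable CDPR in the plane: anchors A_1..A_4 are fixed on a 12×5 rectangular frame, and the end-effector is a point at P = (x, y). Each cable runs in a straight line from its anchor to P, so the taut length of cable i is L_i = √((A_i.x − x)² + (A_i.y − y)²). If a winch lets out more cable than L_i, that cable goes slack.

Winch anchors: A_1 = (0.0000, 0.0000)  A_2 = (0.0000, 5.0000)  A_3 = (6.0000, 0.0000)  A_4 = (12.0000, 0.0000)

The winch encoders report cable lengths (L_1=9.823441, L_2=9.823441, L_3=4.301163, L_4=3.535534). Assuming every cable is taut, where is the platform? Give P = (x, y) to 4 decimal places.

expand ‖A_i−P‖²=L_i² and subtract eq 1 (q_i ≔ ‖A_i‖²−L_i²)
q_1 = 0.0000+0.0000−96.5000 = -96.5000
eq1−eq2 → [0.0000  -10.0000]·P = -25.0000
eq1−eq3 → [-12.0000  0.0000]·P = -114.0000
eq1−eq4 → [-24.0000  0.0000]·P = -228.0000
2×2 solve → P = (9.5000, 2.5000)
check cable 4: ‖A_4−P‖² = 12.5000 ≈ L_4² = 12.5000 ✓

(9.5000, 2.5000)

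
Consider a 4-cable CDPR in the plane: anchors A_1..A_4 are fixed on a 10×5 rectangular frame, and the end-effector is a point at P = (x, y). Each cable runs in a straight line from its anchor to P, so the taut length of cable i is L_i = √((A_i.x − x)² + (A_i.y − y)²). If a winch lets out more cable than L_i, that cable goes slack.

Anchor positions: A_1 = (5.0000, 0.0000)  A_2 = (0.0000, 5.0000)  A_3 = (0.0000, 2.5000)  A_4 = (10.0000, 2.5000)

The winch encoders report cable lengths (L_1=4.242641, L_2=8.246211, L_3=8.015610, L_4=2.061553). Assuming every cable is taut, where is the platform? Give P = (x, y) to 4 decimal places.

(8.0000, 3.0000)

each cable: (A_i−P)·(A_i−P) = L_i²; let q_i = ‖A_i‖²−L_i²
q_1 = 25.0000+0.0000−18.0000 = 7.0000
row 1: 10.0000x − 10.0000y = 50.0000  (q_2=-43.0000)
row 2: 10.0000x − 5.0000y = 65.0000  (q_3=-58.0000)
row 3: -10.0000x − 5.0000y = -95.0000  (q_4=102.0000)
Cramer on rows 1–2 → x = 8.0000, y = 3.0000
check cable 4: ‖A_4−P‖² = 4.2500 ≈ L_4² = 4.2500 ✓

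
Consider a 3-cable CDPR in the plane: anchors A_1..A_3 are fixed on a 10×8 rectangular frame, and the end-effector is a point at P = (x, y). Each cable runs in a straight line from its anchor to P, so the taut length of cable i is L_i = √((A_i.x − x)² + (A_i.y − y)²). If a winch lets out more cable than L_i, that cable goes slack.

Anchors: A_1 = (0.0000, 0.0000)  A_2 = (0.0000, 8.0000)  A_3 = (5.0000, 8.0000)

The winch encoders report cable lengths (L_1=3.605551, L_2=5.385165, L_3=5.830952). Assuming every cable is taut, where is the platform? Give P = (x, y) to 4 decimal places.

each cable: (A_i−P)·(A_i−P) = L_i²; let q_i = ‖A_i‖²−L_i²
q_1 = 0.0000+0.0000−13.0000 = -13.0000
row 1: 0.0000x − 16.0000y = -48.0000  (q_2=35.0000)
row 2: -10.0000x − 16.0000y = -68.0000  (q_3=55.0000)
Cramer on rows 1–2 → x = 2.0000, y = 3.0000

(2.0000, 3.0000)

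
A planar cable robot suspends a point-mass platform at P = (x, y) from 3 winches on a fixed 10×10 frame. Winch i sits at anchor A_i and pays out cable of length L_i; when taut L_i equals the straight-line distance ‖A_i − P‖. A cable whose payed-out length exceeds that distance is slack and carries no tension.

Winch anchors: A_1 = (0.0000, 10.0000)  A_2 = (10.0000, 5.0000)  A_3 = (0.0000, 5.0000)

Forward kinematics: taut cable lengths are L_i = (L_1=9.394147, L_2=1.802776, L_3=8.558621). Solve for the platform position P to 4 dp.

expand ‖A_i−P‖²=L_i² and subtract eq 1 (k_i ≔ ‖A_i‖²−L_i²)
k_1 = 0.0000+100.0000−88.2500 = 11.7500
eq1−eq2 → [-20.0000  10.0000]·P = -110.0000
eq1−eq3 → [0.0000  10.0000]·P = 60.0000
2×2 solve → P = (8.5000, 6.0000)

(8.5000, 6.0000)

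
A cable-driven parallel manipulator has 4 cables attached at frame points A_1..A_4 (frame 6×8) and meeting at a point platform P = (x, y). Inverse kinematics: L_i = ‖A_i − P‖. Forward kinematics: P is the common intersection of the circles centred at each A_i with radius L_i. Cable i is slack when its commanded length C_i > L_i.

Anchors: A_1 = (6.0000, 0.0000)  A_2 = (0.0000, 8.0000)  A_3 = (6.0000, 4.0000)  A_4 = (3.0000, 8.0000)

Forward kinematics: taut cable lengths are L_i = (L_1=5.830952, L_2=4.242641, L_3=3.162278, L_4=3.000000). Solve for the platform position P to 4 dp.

(3.0000, 5.0000)

circle eqns → linear via eq_j − eq_1; set k_j = A_j·A_j − L_j²
k_1 = 36.0000+0.0000−34.0000 = 2.0000
12.0000·x − 16.0000·y = k_1−k_2 = -44.0000
0.0000·x − 8.0000·y = k_1−k_3 = -40.0000
6.0000·x − 16.0000·y = k_1−k_4 = -62.0000
solve first two rows → x=3.0000, y=5.0000
check cable 4: ‖A_4−P‖² = 9.0000 ≈ L_4² = 9.0000 ✓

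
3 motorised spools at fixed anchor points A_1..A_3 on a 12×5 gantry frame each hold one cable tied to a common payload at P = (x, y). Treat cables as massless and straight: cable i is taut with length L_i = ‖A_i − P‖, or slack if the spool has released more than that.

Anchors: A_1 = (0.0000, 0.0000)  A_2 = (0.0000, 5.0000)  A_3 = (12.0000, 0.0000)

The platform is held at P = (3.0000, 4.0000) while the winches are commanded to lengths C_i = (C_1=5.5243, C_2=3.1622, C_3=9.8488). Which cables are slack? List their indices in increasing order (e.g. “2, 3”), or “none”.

1

i=1: geometric 5.0000 vs commanded 5.5243 ⇒ slack
i=2: geometric 3.1623 vs commanded 3.1622 ⇒ taut
i=3: geometric 9.8489 vs commanded 9.8488 ⇒ taut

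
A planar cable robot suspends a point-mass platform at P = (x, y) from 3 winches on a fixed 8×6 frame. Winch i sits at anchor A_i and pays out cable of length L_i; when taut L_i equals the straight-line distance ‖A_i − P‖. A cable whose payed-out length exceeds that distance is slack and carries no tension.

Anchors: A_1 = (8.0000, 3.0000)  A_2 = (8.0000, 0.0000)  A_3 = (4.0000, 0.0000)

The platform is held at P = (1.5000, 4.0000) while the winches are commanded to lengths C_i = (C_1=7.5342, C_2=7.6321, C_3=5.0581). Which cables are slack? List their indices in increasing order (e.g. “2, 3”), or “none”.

1, 3

cable 1: √((6.5000)²+(-1.0000)²)=6.5765, C_1=7.5342: slack
cable 2: √((6.5000)²+(-4.0000)²)=7.6322, C_2=7.6321: taut
cable 3: √((2.5000)²+(-4.0000)²)=4.7170, C_3=5.0581: slack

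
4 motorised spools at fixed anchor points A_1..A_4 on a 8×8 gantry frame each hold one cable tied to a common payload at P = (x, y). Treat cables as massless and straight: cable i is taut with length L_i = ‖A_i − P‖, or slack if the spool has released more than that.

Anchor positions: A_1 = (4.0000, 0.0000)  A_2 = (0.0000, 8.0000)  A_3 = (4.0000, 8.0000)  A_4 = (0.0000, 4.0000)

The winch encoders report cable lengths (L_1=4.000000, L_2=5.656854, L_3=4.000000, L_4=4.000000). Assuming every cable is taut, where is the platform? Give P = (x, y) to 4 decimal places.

each cable: (A_i−P)·(A_i−P) = L_i²; let q_i = ‖A_i‖²−L_i²
q_1 = 16.0000+0.0000−16.0000 = 0.0000
row 1: 8.0000x − 16.0000y = -32.0000  (q_2=32.0000)
row 2: 0.0000x − 16.0000y = -64.0000  (q_3=64.0000)
row 3: 8.0000x − 8.0000y = 0.0000  (q_4=0.0000)
Cramer on rows 1–2 → x = 4.0000, y = 4.0000
check cable 4: ‖A_4−P‖² = 16.0000 ≈ L_4² = 16.0000 ✓

(4.0000, 4.0000)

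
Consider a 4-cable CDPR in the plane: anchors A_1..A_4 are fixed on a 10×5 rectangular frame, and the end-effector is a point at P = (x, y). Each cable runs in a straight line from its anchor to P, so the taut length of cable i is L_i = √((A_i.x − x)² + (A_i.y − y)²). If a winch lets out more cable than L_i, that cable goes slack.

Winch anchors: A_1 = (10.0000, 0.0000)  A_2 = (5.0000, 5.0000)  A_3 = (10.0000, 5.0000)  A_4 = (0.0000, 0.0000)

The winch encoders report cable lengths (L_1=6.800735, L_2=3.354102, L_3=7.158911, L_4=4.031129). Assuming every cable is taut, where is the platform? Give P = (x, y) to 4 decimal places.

expand ‖A_i−P‖²=L_i² and subtract eq 1 (c_i ≔ ‖A_i‖²−L_i²)
c_1 = 100.0000+0.0000−46.2500 = 53.7500
eq1−eq2 → [10.0000  -10.0000]·P = 15.0000
eq1−eq3 → [0.0000  -10.0000]·P = -20.0000
eq1−eq4 → [20.0000  0.0000]·P = 70.0000
2×2 solve → P = (3.5000, 2.0000)
check cable 4: ‖A_4−P‖² = 16.2500 ≈ L_4² = 16.2500 ✓

(3.5000, 2.0000)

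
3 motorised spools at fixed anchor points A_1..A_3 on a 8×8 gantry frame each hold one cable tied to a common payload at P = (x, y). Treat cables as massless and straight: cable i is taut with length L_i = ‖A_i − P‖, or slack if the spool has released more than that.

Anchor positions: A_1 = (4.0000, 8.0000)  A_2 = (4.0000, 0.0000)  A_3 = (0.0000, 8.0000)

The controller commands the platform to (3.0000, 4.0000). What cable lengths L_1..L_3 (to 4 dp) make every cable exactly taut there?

cable 1: Δx=1.0000, Δy=4.0000; L_1 = √(Δx²+Δy²) = 4.1231
cable 2: Δx=1.0000, Δy=-4.0000; L_2 = √(Δx²+Δy²) = 4.1231
cable 3: Δx=-3.0000, Δy=4.0000; L_3 = √(Δx²+Δy²) = 5.0000

(4.1231, 4.1231, 5.0000)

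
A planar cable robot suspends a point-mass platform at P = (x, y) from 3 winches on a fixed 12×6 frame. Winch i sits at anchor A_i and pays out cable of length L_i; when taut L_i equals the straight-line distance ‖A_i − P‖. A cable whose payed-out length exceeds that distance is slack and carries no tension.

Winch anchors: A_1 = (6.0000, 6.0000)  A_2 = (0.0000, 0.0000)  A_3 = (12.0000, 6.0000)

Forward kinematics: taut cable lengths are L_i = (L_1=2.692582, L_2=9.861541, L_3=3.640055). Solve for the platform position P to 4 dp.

circle eqns → linear via eq_j − eq_1; set q_j = A_j·A_j − L_j²
q_1 = 36.0000+36.0000−7.2500 = 64.7500
12.0000·x + 12.0000·y = q_1−q_2 = 162.0000
-12.0000·x + 0.0000·y = q_1−q_3 = -102.0000
solve first two rows → x=8.5000, y=5.0000

(8.5000, 5.0000)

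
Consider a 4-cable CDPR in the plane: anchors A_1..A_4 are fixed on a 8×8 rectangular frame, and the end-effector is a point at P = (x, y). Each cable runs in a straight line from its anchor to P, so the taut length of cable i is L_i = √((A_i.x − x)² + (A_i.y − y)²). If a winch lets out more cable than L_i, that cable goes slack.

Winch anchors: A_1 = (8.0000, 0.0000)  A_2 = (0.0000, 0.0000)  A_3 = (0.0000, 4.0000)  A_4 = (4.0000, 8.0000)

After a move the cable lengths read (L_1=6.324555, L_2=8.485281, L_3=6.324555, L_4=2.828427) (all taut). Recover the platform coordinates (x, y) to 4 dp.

expand ‖A_i−P‖²=L_i² and subtract eq 1 (k_i ≔ ‖A_i‖²−L_i²)
k_1 = 64.0000+0.0000−40.0000 = 24.0000
eq1−eq2 → [16.0000  0.0000]·P = 96.0000
eq1−eq3 → [16.0000  -8.0000]·P = 48.0000
eq1−eq4 → [8.0000  -16.0000]·P = -48.0000
2×2 solve → P = (6.0000, 6.0000)
check cable 4: ‖A_4−P‖² = 8.0000 ≈ L_4² = 8.0000 ✓

(6.0000, 6.0000)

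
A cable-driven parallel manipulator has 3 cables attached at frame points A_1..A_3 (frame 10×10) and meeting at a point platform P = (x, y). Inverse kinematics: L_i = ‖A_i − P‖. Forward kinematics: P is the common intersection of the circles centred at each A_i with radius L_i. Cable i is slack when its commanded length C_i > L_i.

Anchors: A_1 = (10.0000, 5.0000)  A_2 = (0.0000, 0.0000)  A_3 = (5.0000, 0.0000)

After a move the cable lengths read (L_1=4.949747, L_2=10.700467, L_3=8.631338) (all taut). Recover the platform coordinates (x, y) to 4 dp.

each cable: (A_i−P)·(A_i−P) = L_i²; let q_i = ‖A_i‖²−L_i²
q_1 = 100.0000+25.0000−24.5000 = 100.5000
row 1: 20.0000x + 10.0000y = 215.0000  (q_2=-114.5000)
row 2: 10.0000x + 10.0000y = 150.0000  (q_3=-49.5000)
Cramer on rows 1–2 → x = 6.5000, y = 8.5000

(6.5000, 8.5000)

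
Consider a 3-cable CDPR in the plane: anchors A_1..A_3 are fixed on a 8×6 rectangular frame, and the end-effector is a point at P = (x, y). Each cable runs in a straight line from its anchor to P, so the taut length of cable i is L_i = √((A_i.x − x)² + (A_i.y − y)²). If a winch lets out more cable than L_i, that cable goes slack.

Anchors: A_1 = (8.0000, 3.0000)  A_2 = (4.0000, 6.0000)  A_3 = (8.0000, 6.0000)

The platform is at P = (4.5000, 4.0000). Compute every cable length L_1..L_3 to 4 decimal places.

(3.6401, 2.0616, 4.0311)

L_1 = √((8.0000−4.5000)² + (3.0000−4.0000)²) = 3.6401
L_2 = √((4.0000−4.5000)² + (6.0000−4.0000)²) = 2.0616
L_3 = √((8.0000−4.5000)² + (6.0000−4.0000)²) = 4.0311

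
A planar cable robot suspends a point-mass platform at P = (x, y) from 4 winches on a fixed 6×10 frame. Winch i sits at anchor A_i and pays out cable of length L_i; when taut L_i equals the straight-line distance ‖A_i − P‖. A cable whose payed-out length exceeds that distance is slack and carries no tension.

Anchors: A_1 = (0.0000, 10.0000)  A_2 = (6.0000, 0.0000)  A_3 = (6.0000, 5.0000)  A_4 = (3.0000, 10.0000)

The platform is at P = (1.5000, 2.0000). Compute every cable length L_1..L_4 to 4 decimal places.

(8.1394, 4.9244, 5.4083, 8.1394)

cable 1: Δx=-1.5000, Δy=8.0000; L_1 = √(Δx²+Δy²) = 8.1394
cable 2: Δx=4.5000, Δy=-2.0000; L_2 = √(Δx²+Δy²) = 4.9244
cable 3: Δx=4.5000, Δy=3.0000; L_3 = √(Δx²+Δy²) = 5.4083
cable 4: Δx=1.5000, Δy=8.0000; L_4 = √(Δx²+Δy²) = 8.1394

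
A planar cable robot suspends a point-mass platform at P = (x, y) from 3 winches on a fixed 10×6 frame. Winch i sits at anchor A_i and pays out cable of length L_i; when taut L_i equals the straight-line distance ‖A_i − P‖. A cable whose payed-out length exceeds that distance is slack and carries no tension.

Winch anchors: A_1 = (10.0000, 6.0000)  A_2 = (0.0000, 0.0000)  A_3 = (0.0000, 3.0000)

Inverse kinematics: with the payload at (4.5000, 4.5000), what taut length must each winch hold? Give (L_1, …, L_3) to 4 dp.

L_1: Δ = A_1−P = (5.5000, 1.5000) → ‖Δ‖ = √32.5000 = 5.7009
L_2: Δ = A_2−P = (-4.5000, -4.5000) → ‖Δ‖ = √40.5000 = 6.3640
L_3: Δ = A_3−P = (-4.5000, -1.5000) → ‖Δ‖ = √22.5000 = 4.7434

(5.7009, 6.3640, 4.7434)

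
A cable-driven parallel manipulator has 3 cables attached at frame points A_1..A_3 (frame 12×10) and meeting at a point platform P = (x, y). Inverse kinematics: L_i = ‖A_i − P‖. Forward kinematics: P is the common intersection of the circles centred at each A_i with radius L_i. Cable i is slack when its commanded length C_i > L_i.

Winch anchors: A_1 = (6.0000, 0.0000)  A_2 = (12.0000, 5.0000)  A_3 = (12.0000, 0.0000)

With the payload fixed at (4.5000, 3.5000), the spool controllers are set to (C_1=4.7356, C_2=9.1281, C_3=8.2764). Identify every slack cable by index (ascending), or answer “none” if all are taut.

i=1: geometric 3.8079 vs commanded 4.7356 ⇒ slack
i=2: geometric 7.6485 vs commanded 9.1281 ⇒ slack
i=3: geometric 8.2765 vs commanded 8.2764 ⇒ taut

1, 2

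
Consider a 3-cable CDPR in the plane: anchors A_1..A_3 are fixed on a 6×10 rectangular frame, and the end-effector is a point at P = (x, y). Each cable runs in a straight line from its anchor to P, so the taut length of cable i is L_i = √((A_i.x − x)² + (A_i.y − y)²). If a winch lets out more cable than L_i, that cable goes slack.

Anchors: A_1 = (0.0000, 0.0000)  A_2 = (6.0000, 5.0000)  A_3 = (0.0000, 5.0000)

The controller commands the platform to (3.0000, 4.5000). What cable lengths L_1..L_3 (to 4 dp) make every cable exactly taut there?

(5.4083, 3.0414, 3.0414)

cable 1: Δx=-3.0000, Δy=-4.5000; L_1 = √(Δx²+Δy²) = 5.4083
cable 2: Δx=3.0000, Δy=0.5000; L_2 = √(Δx²+Δy²) = 3.0414
cable 3: Δx=-3.0000, Δy=0.5000; L_3 = √(Δx²+Δy²) = 3.0414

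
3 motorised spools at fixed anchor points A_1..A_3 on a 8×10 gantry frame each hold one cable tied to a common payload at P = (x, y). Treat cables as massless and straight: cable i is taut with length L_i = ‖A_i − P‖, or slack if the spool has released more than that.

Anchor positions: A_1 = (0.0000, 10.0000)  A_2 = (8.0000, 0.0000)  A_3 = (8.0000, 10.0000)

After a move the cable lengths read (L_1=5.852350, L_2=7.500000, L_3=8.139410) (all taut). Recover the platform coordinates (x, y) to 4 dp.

(2.0000, 4.5000)

expand ‖A_i−P‖²=L_i² and subtract eq 1 (k_i ≔ ‖A_i‖²−L_i²)
k_1 = 0.0000+100.0000−34.2500 = 65.7500
eq1−eq2 → [-16.0000  20.0000]·P = 58.0000
eq1−eq3 → [-16.0000  0.0000]·P = -32.0000
2×2 solve → P = (2.0000, 4.5000)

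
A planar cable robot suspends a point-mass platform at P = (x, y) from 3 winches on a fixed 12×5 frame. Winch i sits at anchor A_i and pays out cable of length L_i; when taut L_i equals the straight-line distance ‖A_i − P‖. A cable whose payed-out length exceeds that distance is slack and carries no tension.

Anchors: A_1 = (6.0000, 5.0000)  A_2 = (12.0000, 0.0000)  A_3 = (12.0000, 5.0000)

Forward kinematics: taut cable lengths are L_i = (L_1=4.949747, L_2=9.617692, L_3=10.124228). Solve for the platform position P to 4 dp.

circle eqns → linear via eq_j − eq_1; set c_j = A_j·A_j − L_j²
c_1 = 36.0000+25.0000−24.5000 = 36.5000
-12.0000·x + 10.0000·y = c_1−c_2 = -15.0000
-12.0000·x + 0.0000·y = c_1−c_3 = -30.0000
solve first two rows → x=2.5000, y=1.5000

(2.5000, 1.5000)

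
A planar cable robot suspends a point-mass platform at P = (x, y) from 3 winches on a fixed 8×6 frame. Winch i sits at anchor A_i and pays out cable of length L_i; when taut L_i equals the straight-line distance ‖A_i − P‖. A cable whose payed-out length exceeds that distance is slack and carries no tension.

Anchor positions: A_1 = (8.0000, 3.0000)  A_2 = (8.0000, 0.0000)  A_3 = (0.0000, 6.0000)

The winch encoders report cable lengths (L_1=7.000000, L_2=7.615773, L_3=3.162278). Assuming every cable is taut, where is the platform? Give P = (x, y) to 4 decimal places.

each cable: (A_i−P)·(A_i−P) = L_i²; let q_i = ‖A_i‖²−L_i²
q_1 = 64.0000+9.0000−49.0000 = 24.0000
row 1: 0.0000x + 6.0000y = 18.0000  (q_2=6.0000)
row 2: 16.0000x − 6.0000y = -2.0000  (q_3=26.0000)
Cramer on rows 1–2 → x = 1.0000, y = 3.0000

(1.0000, 3.0000)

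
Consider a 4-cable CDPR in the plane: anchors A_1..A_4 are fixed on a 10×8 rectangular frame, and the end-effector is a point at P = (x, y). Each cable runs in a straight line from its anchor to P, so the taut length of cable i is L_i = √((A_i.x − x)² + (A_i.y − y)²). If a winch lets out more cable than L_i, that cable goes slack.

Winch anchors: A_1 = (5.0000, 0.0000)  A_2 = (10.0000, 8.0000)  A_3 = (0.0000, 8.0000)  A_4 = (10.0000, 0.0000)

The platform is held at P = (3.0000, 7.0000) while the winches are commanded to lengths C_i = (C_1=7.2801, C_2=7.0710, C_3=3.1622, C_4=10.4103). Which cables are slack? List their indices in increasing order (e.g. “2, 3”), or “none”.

4

cable 1: √((2.0000)²+(-7.0000)²)=7.2801, C_1=7.2801: taut
cable 2: √((7.0000)²+(1.0000)²)=7.0711, C_2=7.0710: taut
cable 3: √((-3.0000)²+(1.0000)²)=3.1623, C_3=3.1622: taut
cable 4: √((7.0000)²+(-7.0000)²)=9.8995, C_4=10.4103: slack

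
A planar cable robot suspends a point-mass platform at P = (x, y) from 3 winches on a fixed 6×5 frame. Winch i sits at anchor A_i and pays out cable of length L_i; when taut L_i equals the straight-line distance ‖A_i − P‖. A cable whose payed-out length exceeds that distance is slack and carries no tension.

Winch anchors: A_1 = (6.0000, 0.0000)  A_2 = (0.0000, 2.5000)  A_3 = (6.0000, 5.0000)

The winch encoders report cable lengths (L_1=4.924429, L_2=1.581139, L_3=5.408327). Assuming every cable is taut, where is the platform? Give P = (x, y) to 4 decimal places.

(1.5000, 2.0000)

each cable: (A_i−P)·(A_i−P) = L_i²; let k_i = ‖A_i‖²−L_i²
k_1 = 36.0000+0.0000−24.2500 = 11.7500
row 1: 12.0000x − 5.0000y = 8.0000  (k_2=3.7500)
row 2: 0.0000x − 10.0000y = -20.0000  (k_3=31.7500)
Cramer on rows 1–2 → x = 1.5000, y = 2.0000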